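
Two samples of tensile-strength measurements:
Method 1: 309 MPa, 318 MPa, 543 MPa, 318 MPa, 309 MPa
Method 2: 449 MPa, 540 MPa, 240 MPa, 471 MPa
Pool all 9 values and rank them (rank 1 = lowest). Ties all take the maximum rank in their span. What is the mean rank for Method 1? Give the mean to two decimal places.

5.00

Sorted (ascending): 240, 309, 309, 318, 318, 449, 471, 540, 543
The 2 values of 309 occupy positions 2–3 → each gets rank 3.
The 2 values of 318 occupy positions 4–5 → each gets rank 5.
Method 1 values → pooled ranks: 309→3, 318→5, 543→9, 318→5, 309→3
Mean rank = (3 + 5 + 9 + 5 + 3) / 5 = 5.00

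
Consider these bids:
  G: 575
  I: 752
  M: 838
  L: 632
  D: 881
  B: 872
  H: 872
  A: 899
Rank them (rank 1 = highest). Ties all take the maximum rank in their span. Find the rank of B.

4

Sorted (descending): 899, 881, 872, 872, 838, 752, 632, 575
The 2 values of 872 occupy positions 3–4 → each gets rank 4.
B has value 872 → rank 4.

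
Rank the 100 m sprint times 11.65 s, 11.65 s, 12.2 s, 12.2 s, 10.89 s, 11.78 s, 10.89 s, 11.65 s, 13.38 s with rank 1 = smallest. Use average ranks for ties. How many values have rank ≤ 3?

2

Sorted (ascending): 10.89, 10.89, 11.65, 11.65, 11.65, 11.78, 12.2, 12.2, 13.38
The 2 values of 10.89 occupy positions 1–2 → average rank (1+2)/2 = 1.5.
The 3 values of 11.65 occupy positions 3–5 → average rank 4.
The 2 values of 12.2 occupy positions 7–8 → average rank (7+8)/2 = 7.5.
Ranks ≤ 3: {1.5, 1.5} → 2 values.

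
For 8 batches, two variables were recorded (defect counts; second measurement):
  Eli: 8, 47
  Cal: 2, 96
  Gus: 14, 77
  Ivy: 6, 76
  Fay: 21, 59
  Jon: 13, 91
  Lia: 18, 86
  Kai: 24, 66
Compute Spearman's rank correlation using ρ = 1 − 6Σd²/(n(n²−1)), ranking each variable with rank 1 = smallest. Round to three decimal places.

-0.381

Ranks of variable 1: 3, 1, 5, 2, 7, 4, 6, 8
Ranks of variable 2: 1, 8, 5, 4, 2, 7, 6, 3
d = r₁ − r₂: 2, -7, 0, -2, 5, -3, 0, 5
d²: 4, 49, 0, 4, 25, 9, 0, 25; Σd² = 116
ρ = 1 − 6·116/(8·63) = 1 − 696/504 = -0.381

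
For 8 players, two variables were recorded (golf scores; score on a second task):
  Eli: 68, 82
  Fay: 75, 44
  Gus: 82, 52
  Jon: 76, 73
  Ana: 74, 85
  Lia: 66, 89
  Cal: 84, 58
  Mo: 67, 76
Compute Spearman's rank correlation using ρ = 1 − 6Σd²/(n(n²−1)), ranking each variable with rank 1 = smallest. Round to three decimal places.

Ranks of variable 1: 3, 5, 7, 6, 4, 1, 8, 2
Ranks of variable 2: 6, 1, 2, 4, 7, 8, 3, 5
d = r₁ − r₂: -3, 4, 5, 2, -3, -7, 5, -3
d²: 9, 16, 25, 4, 9, 49, 25, 9; Σd² = 146
ρ = 1 − 6·146/(8·63) = 1 − 876/504 = -0.738

-0.738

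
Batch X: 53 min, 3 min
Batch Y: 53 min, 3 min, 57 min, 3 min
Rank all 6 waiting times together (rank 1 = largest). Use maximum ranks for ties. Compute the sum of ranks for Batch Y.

16

Sorted (descending): 57, 53, 53, 3, 3, 3
The 2 values of 53 occupy positions 2–3 → each gets rank 3.
The 3 values of 3 occupy positions 4–6 → each gets rank 6.
Batch Y values → pooled ranks: 53→3, 3→6, 57→1, 3→6
Rank sum = 3 + 6 + 1 + 6 = 16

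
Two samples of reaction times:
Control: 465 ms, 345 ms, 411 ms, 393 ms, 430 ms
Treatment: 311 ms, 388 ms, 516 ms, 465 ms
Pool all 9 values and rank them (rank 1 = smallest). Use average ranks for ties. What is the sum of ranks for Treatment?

Sorted (ascending): 311, 345, 388, 393, 411, 430, 465, 465, 516
The 2 values of 465 occupy positions 7–8 → average rank (7+8)/2 = 7.5.
Treatment values → pooled ranks: 311→1, 388→3, 516→9, 465→7.5
Rank sum = 1 + 3 + 9 + 7.5 = 20.5

20.5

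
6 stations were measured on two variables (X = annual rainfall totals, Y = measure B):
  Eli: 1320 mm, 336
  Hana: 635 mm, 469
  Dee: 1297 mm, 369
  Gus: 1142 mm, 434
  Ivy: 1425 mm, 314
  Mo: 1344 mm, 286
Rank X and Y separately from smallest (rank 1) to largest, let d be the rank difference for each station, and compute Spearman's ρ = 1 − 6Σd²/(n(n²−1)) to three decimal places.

-0.943

Ranks of variable 1: 4, 1, 3, 2, 6, 5
Ranks of variable 2: 3, 6, 4, 5, 2, 1
d = r₁ − r₂: 1, -5, -1, -3, 4, 4
d²: 1, 25, 1, 9, 16, 16; Σd² = 68
ρ = 1 − 6·68/(6·35) = 1 − 408/210 = -0.943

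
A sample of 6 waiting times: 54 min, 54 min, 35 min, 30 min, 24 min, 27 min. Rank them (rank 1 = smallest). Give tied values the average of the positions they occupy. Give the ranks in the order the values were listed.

5.5, 5.5, 4, 3, 1, 2

Sorted (ascending): 24, 27, 30, 35, 54, 54
The 2 values of 54 occupy positions 5–6 → average rank (5+6)/2 = 5.5.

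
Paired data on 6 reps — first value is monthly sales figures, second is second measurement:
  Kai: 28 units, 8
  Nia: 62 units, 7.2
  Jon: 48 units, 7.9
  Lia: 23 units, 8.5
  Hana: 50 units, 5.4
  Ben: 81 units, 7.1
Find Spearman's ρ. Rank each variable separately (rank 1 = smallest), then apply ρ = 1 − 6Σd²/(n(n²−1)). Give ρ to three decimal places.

Ranks of variable 1: 2, 5, 3, 1, 4, 6
Ranks of variable 2: 5, 3, 4, 6, 1, 2
d = r₁ − r₂: -3, 2, -1, -5, 3, 4
d²: 9, 4, 1, 25, 9, 16; Σd² = 64
ρ = 1 − 6·64/(6·35) = 1 − 384/210 = -0.829

-0.829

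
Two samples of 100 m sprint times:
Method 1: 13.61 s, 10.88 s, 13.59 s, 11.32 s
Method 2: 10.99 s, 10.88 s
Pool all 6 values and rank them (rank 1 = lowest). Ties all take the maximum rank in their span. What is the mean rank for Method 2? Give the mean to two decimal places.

Sorted (ascending): 10.88, 10.88, 10.99, 11.32, 13.59, 13.61
The 2 values of 10.88 occupy positions 1–2 → each gets rank 2.
Method 2 values → pooled ranks: 10.99→3, 10.88→2
Mean rank = (3 + 2) / 2 = 2.50

2.50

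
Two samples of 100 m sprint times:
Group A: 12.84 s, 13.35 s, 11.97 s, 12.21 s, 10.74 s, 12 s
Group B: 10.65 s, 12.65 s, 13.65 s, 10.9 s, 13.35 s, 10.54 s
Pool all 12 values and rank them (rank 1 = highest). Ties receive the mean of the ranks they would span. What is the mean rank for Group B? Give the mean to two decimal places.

Sorted (descending): 13.65, 13.35, 13.35, 12.84, 12.65, 12.21, 12, 11.97, 10.9, 10.74, 10.65, 10.54
The 2 values of 13.35 occupy positions 2–3 → average rank (2+3)/2 = 2.5.
Group B values → pooled ranks: 10.65→11, 12.65→5, 13.65→1, 10.9→9, 13.35→2.5, 10.54→12
Mean rank = (11 + 5 + 1 + 9 + 2.5 + 12) / 6 = 6.75

6.75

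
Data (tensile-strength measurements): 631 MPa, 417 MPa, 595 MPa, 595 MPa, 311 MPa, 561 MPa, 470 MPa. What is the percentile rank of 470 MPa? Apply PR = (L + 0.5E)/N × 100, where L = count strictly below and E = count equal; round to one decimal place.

35.7

N = 7.
Strictly below 470: 2. Equal to 470: 1.
PR = (2 + 0.5·1)/7 × 100 = 35.7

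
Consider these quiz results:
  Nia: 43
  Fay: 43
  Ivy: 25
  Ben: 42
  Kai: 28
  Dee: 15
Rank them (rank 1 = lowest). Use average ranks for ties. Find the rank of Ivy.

2

Sorted (ascending): 15, 25, 28, 42, 43, 43
The 2 values of 43 occupy positions 5–6 → average rank (5+6)/2 = 5.5.
Ivy has value 25 → rank 2.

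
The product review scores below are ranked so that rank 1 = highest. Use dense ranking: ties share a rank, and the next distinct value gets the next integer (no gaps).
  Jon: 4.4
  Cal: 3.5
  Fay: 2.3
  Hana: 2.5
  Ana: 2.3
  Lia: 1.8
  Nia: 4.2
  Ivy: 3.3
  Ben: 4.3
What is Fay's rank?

7

Sorted (descending): 4.4, 4.3, 4.2, 3.5, 3.3, 2.5, 2.3, 2.3, 1.8
The 2 values of 2.3 share dense rank 7.
Remaining distinct values take the next consecutive integers.
Fay has value 2.3 → rank 7.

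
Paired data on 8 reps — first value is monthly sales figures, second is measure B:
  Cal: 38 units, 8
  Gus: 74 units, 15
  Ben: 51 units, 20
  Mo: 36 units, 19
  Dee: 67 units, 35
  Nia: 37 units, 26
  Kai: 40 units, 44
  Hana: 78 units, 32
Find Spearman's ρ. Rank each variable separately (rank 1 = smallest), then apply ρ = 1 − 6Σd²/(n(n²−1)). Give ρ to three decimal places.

0.238

Ranks of variable 1: 3, 7, 5, 1, 6, 2, 4, 8
Ranks of variable 2: 1, 2, 4, 3, 7, 5, 8, 6
d = r₁ − r₂: 2, 5, 1, -2, -1, -3, -4, 2
d²: 4, 25, 1, 4, 1, 9, 16, 4; Σd² = 64
ρ = 1 − 6·64/(8·63) = 1 − 384/504 = 0.238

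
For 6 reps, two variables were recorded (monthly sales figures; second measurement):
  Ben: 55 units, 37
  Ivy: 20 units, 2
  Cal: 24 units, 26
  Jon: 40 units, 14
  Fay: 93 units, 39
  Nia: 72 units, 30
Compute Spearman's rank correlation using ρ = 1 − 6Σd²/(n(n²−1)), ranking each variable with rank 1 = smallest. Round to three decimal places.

0.886

Ranks of variable 1: 4, 1, 2, 3, 6, 5
Ranks of variable 2: 5, 1, 3, 2, 6, 4
d = r₁ − r₂: -1, 0, -1, 1, 0, 1
d²: 1, 0, 1, 1, 0, 1; Σd² = 4
ρ = 1 − 6·4/(6·35) = 1 − 24/210 = 0.886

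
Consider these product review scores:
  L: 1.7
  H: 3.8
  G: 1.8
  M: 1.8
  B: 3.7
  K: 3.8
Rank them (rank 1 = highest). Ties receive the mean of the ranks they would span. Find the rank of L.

Sorted (descending): 3.8, 3.8, 3.7, 1.8, 1.8, 1.7
The 2 values of 3.8 occupy positions 1–2 → average rank (1+2)/2 = 1.5.
The 2 values of 1.8 occupy positions 4–5 → average rank (4+5)/2 = 4.5.
L has value 1.7 → rank 6.

6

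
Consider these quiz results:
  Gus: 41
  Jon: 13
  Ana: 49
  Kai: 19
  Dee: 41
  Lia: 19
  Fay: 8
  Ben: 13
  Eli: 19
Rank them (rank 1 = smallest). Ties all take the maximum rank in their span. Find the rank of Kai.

6

Sorted (ascending): 8, 13, 13, 19, 19, 19, 41, 41, 49
The 2 values of 13 occupy positions 2–3 → each gets rank 3.
The 3 values of 19 occupy positions 4–6 → each gets rank 6.
The 2 values of 41 occupy positions 7–8 → each gets rank 8.
Kai has value 19 → rank 6.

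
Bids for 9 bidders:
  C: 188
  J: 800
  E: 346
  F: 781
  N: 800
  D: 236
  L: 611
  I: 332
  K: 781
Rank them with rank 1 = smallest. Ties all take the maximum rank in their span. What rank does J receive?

9

Sorted (ascending): 188, 236, 332, 346, 611, 781, 781, 800, 800
The 2 values of 781 occupy positions 6–7 → each gets rank 7.
The 2 values of 800 occupy positions 8–9 → each gets rank 9.
J has value 800 → rank 9.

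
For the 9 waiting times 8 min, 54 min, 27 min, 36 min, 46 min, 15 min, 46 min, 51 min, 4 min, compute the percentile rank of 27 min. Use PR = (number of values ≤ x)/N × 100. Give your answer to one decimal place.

44.4

N = 9.
Strictly below 27: 3. Equal to 27: 1.
PR = 4/9 × 100 = 44.4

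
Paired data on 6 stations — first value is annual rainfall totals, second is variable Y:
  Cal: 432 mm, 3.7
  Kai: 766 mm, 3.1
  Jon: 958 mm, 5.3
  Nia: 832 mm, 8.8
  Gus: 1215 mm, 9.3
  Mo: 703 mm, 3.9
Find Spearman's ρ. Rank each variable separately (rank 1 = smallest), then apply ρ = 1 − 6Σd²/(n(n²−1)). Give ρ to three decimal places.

0.771

Ranks of variable 1: 1, 3, 5, 4, 6, 2
Ranks of variable 2: 2, 1, 4, 5, 6, 3
d = r₁ − r₂: -1, 2, 1, -1, 0, -1
d²: 1, 4, 1, 1, 0, 1; Σd² = 8
ρ = 1 − 6·8/(6·35) = 1 − 48/210 = 0.771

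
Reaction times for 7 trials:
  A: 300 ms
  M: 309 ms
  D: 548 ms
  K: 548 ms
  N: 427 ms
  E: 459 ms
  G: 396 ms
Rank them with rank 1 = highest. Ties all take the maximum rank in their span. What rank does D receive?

Sorted (descending): 548, 548, 459, 427, 396, 309, 300
The 2 values of 548 occupy positions 1–2 → each gets rank 2.
D has value 548 ms → rank 2.

2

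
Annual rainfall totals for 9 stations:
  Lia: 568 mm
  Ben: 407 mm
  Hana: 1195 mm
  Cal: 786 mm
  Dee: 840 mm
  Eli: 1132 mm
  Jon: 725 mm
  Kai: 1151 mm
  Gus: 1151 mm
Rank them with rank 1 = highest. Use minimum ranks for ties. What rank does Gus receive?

2

Sorted (descending): 1195, 1151, 1151, 1132, 840, 786, 725, 568, 407
The 2 values of 1151 occupy positions 2–3 → each gets rank 2.
Gus has value 1151 mm → rank 2.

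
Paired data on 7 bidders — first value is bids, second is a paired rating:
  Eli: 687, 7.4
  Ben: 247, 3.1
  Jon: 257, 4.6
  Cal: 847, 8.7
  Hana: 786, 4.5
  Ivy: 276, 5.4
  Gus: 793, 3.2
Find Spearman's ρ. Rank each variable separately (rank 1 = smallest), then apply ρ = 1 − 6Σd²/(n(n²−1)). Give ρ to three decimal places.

0.429

Ranks of variable 1: 4, 1, 2, 7, 5, 3, 6
Ranks of variable 2: 6, 1, 4, 7, 3, 5, 2
d = r₁ − r₂: -2, 0, -2, 0, 2, -2, 4
d²: 4, 0, 4, 0, 4, 4, 16; Σd² = 32
ρ = 1 − 6·32/(7·48) = 1 − 192/336 = 0.429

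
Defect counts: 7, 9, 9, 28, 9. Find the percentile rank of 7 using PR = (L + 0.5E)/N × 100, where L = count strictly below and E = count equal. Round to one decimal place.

10.0

N = 5.
Strictly below 7: 0. Equal to 7: 1.
PR = (0 + 0.5·1)/5 × 100 = 10.0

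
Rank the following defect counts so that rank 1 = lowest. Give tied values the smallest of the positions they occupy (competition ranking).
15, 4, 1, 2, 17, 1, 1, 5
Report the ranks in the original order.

Sorted (ascending): 1, 1, 1, 2, 4, 5, 15, 17
The 3 values of 1 occupy positions 1–3 → each gets rank 1.

7, 5, 1, 4, 8, 1, 1, 6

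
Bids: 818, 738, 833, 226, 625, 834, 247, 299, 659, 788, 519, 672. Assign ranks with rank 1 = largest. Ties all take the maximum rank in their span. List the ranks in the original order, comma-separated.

3, 5, 2, 12, 8, 1, 11, 10, 7, 4, 9, 6

Sorted (descending): 834, 833, 818, 788, 738, 672, 659, 625, 519, 299, 247, 226
No ties — each value takes its position as its rank.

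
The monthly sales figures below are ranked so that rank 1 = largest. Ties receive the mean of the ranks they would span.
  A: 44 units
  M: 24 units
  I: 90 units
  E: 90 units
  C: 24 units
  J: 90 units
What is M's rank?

Sorted (descending): 90, 90, 90, 44, 24, 24
The 3 values of 90 occupy positions 1–3 → average rank 2.
The 2 values of 24 occupy positions 5–6 → average rank (5+6)/2 = 5.5.
M has value 24 units → rank 5.5.

5.5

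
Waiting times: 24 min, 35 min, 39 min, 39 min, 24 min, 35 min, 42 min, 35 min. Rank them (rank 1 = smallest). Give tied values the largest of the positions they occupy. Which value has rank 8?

42

Sorted (ascending): 24, 24, 35, 35, 35, 39, 39, 42
The 2 values of 24 occupy positions 1–2 → each gets rank 2.
The 3 values of 35 occupy positions 3–5 → each gets rank 5.
The 2 values of 39 occupy positions 6–7 → each gets rank 7.
Rank 8 → value 42.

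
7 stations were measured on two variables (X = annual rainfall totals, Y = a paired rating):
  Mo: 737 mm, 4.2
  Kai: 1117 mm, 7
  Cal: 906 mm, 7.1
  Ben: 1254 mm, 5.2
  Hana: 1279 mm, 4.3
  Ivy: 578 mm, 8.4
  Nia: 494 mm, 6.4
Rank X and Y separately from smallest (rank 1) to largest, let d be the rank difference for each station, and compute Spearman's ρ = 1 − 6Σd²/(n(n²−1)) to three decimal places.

Ranks of variable 1: 3, 5, 4, 6, 7, 2, 1
Ranks of variable 2: 1, 5, 6, 3, 2, 7, 4
d = r₁ − r₂: 2, 0, -2, 3, 5, -5, -3
d²: 4, 0, 4, 9, 25, 25, 9; Σd² = 76
ρ = 1 − 6·76/(7·48) = 1 − 456/336 = -0.357

-0.357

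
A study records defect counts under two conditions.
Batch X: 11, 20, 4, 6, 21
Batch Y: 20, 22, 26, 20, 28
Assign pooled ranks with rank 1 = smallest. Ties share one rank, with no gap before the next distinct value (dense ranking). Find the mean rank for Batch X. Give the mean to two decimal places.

3.00

Sorted (ascending): 4, 6, 11, 20, 20, 20, 21, 22, 26, 28
The 3 values of 20 share dense rank 4.
Remaining distinct values take the next consecutive integers.
Batch X values → pooled ranks: 11→3, 20→4, 4→1, 6→2, 21→5
Mean rank = (3 + 4 + 1 + 2 + 5) / 5 = 3.00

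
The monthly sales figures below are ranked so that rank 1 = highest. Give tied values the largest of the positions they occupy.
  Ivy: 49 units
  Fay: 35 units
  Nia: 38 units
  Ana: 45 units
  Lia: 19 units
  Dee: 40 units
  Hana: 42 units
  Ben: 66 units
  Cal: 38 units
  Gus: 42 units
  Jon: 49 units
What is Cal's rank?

9

Sorted (descending): 66, 49, 49, 45, 42, 42, 40, 38, 38, 35, 19
The 2 values of 49 occupy positions 2–3 → each gets rank 3.
The 2 values of 42 occupy positions 5–6 → each gets rank 6.
The 2 values of 38 occupy positions 8–9 → each gets rank 9.
Cal has value 38 units → rank 9.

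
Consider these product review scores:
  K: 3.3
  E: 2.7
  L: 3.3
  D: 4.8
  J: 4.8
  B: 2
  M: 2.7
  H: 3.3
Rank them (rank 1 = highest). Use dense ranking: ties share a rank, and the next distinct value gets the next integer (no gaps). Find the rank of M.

3

Sorted (descending): 4.8, 4.8, 3.3, 3.3, 3.3, 2.7, 2.7, 2
The 2 values of 4.8 share dense rank 1.
The 3 values of 3.3 share dense rank 2.
The 2 values of 2.7 share dense rank 3.
Remaining distinct values take the next consecutive integers.
M has value 2.7 → rank 3.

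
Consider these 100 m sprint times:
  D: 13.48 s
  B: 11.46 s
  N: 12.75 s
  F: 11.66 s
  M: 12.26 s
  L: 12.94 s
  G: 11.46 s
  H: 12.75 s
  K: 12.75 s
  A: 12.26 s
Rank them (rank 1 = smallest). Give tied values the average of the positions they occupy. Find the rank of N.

7

Sorted (ascending): 11.46, 11.46, 11.66, 12.26, 12.26, 12.75, 12.75, 12.75, 12.94, 13.48
The 2 values of 11.46 occupy positions 1–2 → average rank (1+2)/2 = 1.5.
The 2 values of 12.26 occupy positions 4–5 → average rank (4+5)/2 = 4.5.
The 3 values of 12.75 occupy positions 6–8 → average rank 7.
N has value 12.75 s → rank 7.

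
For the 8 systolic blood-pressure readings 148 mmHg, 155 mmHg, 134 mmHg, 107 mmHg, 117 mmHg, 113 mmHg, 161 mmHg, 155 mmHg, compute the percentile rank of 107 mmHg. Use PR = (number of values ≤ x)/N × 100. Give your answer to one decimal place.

12.5

N = 8.
Strictly below 107: 0. Equal to 107: 1.
PR = 1/8 × 100 = 12.5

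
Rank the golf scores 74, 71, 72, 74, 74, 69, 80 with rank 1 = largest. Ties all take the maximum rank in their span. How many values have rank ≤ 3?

Sorted (descending): 80, 74, 74, 74, 72, 71, 69
The 3 values of 74 occupy positions 2–4 → each gets rank 4.
Ranks ≤ 3: {1} → 1 value.

1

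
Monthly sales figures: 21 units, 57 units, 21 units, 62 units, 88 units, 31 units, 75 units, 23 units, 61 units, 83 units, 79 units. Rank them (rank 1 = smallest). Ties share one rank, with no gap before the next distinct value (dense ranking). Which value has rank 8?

Sorted (ascending): 21, 21, 23, 31, 57, 61, 62, 75, 79, 83, 88
The 2 values of 21 share dense rank 1.
Remaining distinct values take the next consecutive integers.
Rank 8 → value 79.

79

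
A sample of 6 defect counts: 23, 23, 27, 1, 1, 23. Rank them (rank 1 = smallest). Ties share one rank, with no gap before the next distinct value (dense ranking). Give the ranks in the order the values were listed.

Sorted (ascending): 1, 1, 23, 23, 23, 27
The 2 values of 1 share dense rank 1.
The 3 values of 23 share dense rank 2.
Remaining distinct values take the next consecutive integers.

2, 2, 3, 1, 1, 2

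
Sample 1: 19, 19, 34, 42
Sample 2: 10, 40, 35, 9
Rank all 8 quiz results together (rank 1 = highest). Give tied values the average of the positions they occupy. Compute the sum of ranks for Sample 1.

16

Sorted (descending): 42, 40, 35, 34, 19, 19, 10, 9
The 2 values of 19 occupy positions 5–6 → average rank (5+6)/2 = 5.5.
Sample 1 values → pooled ranks: 19→5.5, 19→5.5, 34→4, 42→1
Rank sum = 5.5 + 5.5 + 4 + 1 = 16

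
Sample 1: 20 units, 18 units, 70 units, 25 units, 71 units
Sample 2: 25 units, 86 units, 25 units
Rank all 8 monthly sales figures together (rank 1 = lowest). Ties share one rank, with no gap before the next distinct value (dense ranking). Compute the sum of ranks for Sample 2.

12

Sorted (ascending): 18, 20, 25, 25, 25, 70, 71, 86
The 3 values of 25 share dense rank 3.
Remaining distinct values take the next consecutive integers.
Sample 2 values → pooled ranks: 25→3, 86→6, 25→3
Rank sum = 3 + 6 + 3 = 12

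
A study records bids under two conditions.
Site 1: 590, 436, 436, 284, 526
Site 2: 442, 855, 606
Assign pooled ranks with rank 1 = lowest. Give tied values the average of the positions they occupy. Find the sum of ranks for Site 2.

Sorted (ascending): 284, 436, 436, 442, 526, 590, 606, 855
The 2 values of 436 occupy positions 2–3 → average rank (2+3)/2 = 2.5.
Site 2 values → pooled ranks: 442→4, 855→8, 606→7
Rank sum = 4 + 8 + 7 = 19

19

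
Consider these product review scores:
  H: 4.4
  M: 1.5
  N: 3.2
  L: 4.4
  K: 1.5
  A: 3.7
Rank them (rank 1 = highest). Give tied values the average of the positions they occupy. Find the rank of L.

Sorted (descending): 4.4, 4.4, 3.7, 3.2, 1.5, 1.5
The 2 values of 4.4 occupy positions 1–2 → average rank (1+2)/2 = 1.5.
The 2 values of 1.5 occupy positions 5–6 → average rank (5+6)/2 = 5.5.
L has value 4.4 → rank 1.5.

1.5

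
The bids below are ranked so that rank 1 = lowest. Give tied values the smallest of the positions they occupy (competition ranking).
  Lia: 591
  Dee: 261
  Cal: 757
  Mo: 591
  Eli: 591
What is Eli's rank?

2

Sorted (ascending): 261, 591, 591, 591, 757
The 3 values of 591 occupy positions 2–4 → each gets rank 2.
Eli has value 591 → rank 2.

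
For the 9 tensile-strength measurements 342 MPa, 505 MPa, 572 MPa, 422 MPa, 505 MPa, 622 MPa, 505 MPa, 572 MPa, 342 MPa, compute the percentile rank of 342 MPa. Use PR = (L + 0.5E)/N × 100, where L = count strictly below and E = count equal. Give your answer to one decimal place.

11.1

N = 9.
Strictly below 342: 0. Equal to 342: 2.
PR = (0 + 0.5·2)/9 × 100 = 11.1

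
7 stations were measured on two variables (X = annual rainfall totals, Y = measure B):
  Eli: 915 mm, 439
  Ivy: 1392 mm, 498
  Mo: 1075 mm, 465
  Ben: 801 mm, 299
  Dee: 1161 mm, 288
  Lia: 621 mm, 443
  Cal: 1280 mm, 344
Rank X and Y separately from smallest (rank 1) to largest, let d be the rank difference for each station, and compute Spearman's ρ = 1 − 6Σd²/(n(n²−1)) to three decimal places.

0.179

Ranks of variable 1: 3, 7, 4, 2, 5, 1, 6
Ranks of variable 2: 4, 7, 6, 2, 1, 5, 3
d = r₁ − r₂: -1, 0, -2, 0, 4, -4, 3
d²: 1, 0, 4, 0, 16, 16, 9; Σd² = 46
ρ = 1 − 6·46/(7·48) = 1 − 276/336 = 0.179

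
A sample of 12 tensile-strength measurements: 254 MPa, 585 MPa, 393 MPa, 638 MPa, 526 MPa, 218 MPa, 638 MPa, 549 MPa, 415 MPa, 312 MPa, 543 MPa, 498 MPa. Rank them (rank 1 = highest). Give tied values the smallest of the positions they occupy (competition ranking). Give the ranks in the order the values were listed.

11, 3, 9, 1, 6, 12, 1, 4, 8, 10, 5, 7

Sorted (descending): 638, 638, 585, 549, 543, 526, 498, 415, 393, 312, 254, 218
The 2 values of 638 occupy positions 1–2 → each gets rank 1.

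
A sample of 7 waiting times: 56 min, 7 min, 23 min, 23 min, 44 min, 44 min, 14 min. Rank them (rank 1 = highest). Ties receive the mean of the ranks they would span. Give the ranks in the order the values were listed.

Sorted (descending): 56, 44, 44, 23, 23, 14, 7
The 2 values of 44 occupy positions 2–3 → average rank (2+3)/2 = 2.5.
The 2 values of 23 occupy positions 4–5 → average rank (4+5)/2 = 4.5.

1, 7, 4.5, 4.5, 2.5, 2.5, 6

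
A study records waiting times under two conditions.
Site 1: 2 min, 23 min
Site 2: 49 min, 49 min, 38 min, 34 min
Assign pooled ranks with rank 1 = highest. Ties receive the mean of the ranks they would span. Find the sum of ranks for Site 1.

11

Sorted (descending): 49, 49, 38, 34, 23, 2
The 2 values of 49 occupy positions 1–2 → average rank (1+2)/2 = 1.5.
Site 1 values → pooled ranks: 2→6, 23→5
Rank sum = 6 + 5 = 11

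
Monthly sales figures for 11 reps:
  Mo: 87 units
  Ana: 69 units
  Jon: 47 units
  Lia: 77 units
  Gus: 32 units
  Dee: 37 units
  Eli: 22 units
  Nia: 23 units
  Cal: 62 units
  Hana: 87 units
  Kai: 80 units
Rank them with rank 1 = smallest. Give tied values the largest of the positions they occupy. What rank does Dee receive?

Sorted (ascending): 22, 23, 32, 37, 47, 62, 69, 77, 80, 87, 87
The 2 values of 87 occupy positions 10–11 → each gets rank 11.
Dee has value 37 units → rank 4.

4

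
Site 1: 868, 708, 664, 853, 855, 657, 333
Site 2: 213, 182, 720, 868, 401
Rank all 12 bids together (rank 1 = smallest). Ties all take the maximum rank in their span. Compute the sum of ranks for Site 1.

52

Sorted (ascending): 182, 213, 333, 401, 657, 664, 708, 720, 853, 855, 868, 868
The 2 values of 868 occupy positions 11–12 → each gets rank 12.
Site 1 values → pooled ranks: 868→12, 708→7, 664→6, 853→9, 855→10, 657→5, 333→3
Rank sum = 12 + 7 + 6 + 9 + 10 + 5 + 3 = 52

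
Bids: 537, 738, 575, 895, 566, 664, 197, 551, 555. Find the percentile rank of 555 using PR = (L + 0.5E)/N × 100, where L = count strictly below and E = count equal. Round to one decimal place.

38.9

N = 9.
Strictly below 555: 3. Equal to 555: 1.
PR = (3 + 0.5·1)/9 × 100 = 38.9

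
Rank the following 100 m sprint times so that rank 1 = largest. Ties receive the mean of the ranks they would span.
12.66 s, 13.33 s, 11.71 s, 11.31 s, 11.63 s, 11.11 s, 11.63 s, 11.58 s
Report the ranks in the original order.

2, 1, 3, 7, 4.5, 8, 4.5, 6

Sorted (descending): 13.33, 12.66, 11.71, 11.63, 11.63, 11.58, 11.31, 11.11
The 2 values of 11.63 occupy positions 4–5 → average rank (4+5)/2 = 4.5.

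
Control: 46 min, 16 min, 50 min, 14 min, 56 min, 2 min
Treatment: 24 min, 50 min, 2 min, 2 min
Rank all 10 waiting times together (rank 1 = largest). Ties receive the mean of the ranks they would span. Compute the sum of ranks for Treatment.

Sorted (descending): 56, 50, 50, 46, 24, 16, 14, 2, 2, 2
The 2 values of 50 occupy positions 2–3 → average rank (2+3)/2 = 2.5.
The 3 values of 2 occupy positions 8–10 → average rank 9.
Treatment values → pooled ranks: 24→5, 50→2.5, 2→9, 2→9
Rank sum = 5 + 2.5 + 9 + 9 = 25.5

25.5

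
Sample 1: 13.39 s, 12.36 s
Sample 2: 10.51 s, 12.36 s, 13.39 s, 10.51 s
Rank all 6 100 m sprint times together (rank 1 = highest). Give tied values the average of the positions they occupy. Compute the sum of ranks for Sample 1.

5

Sorted (descending): 13.39, 13.39, 12.36, 12.36, 10.51, 10.51
The 2 values of 13.39 occupy positions 1–2 → average rank (1+2)/2 = 1.5.
The 2 values of 12.36 occupy positions 3–4 → average rank (3+4)/2 = 3.5.
The 2 values of 10.51 occupy positions 5–6 → average rank (5+6)/2 = 5.5.
Sample 1 values → pooled ranks: 13.39→1.5, 12.36→3.5
Rank sum = 1.5 + 3.5 = 5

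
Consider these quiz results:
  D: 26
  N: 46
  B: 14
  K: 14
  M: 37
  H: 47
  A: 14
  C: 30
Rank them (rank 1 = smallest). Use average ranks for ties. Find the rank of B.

Sorted (ascending): 14, 14, 14, 26, 30, 37, 46, 47
The 3 values of 14 occupy positions 1–3 → average rank 2.
B has value 14 → rank 2.

2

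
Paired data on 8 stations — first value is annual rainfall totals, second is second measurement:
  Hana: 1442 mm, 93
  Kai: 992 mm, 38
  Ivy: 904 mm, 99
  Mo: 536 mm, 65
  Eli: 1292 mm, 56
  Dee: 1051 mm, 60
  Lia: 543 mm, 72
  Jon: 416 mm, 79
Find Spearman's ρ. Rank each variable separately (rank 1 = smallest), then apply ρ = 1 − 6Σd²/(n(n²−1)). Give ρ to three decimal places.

-0.190

Ranks of variable 1: 8, 5, 4, 2, 7, 6, 3, 1
Ranks of variable 2: 7, 1, 8, 4, 2, 3, 5, 6
d = r₁ − r₂: 1, 4, -4, -2, 5, 3, -2, -5
d²: 1, 16, 16, 4, 25, 9, 4, 25; Σd² = 100
ρ = 1 − 6·100/(8·63) = 1 − 600/504 = -0.190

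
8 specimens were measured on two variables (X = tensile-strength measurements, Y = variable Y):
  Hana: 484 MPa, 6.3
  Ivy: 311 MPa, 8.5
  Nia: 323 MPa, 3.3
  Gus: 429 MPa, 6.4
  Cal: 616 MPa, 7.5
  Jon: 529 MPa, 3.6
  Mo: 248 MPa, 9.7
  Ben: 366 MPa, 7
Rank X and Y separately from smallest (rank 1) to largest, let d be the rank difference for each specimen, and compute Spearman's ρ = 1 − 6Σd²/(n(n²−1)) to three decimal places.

-0.405

Ranks of variable 1: 6, 2, 3, 5, 8, 7, 1, 4
Ranks of variable 2: 3, 7, 1, 4, 6, 2, 8, 5
d = r₁ − r₂: 3, -5, 2, 1, 2, 5, -7, -1
d²: 9, 25, 4, 1, 4, 25, 49, 1; Σd² = 118
ρ = 1 − 6·118/(8·63) = 1 − 708/504 = -0.405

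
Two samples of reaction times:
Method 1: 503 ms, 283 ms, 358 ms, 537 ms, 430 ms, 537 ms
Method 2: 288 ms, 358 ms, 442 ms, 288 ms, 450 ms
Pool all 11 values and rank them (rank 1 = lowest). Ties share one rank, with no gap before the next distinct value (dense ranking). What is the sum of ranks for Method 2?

Sorted (ascending): 283, 288, 288, 358, 358, 430, 442, 450, 503, 537, 537
The 2 values of 288 share dense rank 2.
The 2 values of 358 share dense rank 3.
The 2 values of 537 share dense rank 8.
Remaining distinct values take the next consecutive integers.
Method 2 values → pooled ranks: 288→2, 358→3, 442→5, 288→2, 450→6
Rank sum = 2 + 3 + 5 + 2 + 6 = 18

18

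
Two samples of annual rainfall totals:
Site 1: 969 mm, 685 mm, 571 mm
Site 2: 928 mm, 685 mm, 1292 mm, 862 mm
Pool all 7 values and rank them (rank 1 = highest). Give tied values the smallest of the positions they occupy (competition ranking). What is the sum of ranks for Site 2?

Sorted (descending): 1292, 969, 928, 862, 685, 685, 571
The 2 values of 685 occupy positions 5–6 → each gets rank 5.
Site 2 values → pooled ranks: 928→3, 685→5, 1292→1, 862→4
Rank sum = 3 + 5 + 1 + 4 = 13

13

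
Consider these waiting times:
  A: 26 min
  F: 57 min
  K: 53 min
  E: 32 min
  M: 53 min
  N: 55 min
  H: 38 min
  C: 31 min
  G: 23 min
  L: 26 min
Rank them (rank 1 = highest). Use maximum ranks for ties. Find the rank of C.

7

Sorted (descending): 57, 55, 53, 53, 38, 32, 31, 26, 26, 23
The 2 values of 53 occupy positions 3–4 → each gets rank 4.
The 2 values of 26 occupy positions 8–9 → each gets rank 9.
C has value 31 min → rank 7.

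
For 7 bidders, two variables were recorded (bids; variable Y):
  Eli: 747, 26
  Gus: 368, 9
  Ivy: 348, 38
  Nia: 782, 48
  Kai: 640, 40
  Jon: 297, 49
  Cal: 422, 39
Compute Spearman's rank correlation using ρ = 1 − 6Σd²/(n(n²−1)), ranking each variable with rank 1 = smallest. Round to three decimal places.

-0.036

Ranks of variable 1: 6, 3, 2, 7, 5, 1, 4
Ranks of variable 2: 2, 1, 3, 6, 5, 7, 4
d = r₁ − r₂: 4, 2, -1, 1, 0, -6, 0
d²: 16, 4, 1, 1, 0, 36, 0; Σd² = 58
ρ = 1 − 6·58/(7·48) = 1 − 348/336 = -0.036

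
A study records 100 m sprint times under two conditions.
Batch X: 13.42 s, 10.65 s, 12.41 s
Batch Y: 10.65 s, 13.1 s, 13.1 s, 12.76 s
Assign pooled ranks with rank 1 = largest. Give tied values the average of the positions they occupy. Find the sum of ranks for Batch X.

Sorted (descending): 13.42, 13.1, 13.1, 12.76, 12.41, 10.65, 10.65
The 2 values of 13.1 occupy positions 2–3 → average rank (2+3)/2 = 2.5.
The 2 values of 10.65 occupy positions 6–7 → average rank (6+7)/2 = 6.5.
Batch X values → pooled ranks: 13.42→1, 10.65→6.5, 12.41→5
Rank sum = 1 + 6.5 + 5 = 12.5

12.5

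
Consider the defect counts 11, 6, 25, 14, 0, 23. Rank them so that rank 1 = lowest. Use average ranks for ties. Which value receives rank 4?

14

Sorted (ascending): 0, 6, 11, 14, 23, 25
No ties — each value takes its position as its rank.
Rank 4 → value 14.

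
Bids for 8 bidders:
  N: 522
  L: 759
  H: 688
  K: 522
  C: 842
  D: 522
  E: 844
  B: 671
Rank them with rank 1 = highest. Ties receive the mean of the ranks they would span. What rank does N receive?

7

Sorted (descending): 844, 842, 759, 688, 671, 522, 522, 522
The 3 values of 522 occupy positions 6–8 → average rank 7.
N has value 522 → rank 7.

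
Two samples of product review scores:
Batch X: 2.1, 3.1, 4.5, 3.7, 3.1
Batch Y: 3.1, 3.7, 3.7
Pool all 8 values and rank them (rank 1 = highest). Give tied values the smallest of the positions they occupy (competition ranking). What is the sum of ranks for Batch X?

Sorted (descending): 4.5, 3.7, 3.7, 3.7, 3.1, 3.1, 3.1, 2.1
The 3 values of 3.7 occupy positions 2–4 → each gets rank 2.
The 3 values of 3.1 occupy positions 5–7 → each gets rank 5.
Batch X values → pooled ranks: 2.1→8, 3.1→5, 4.5→1, 3.7→2, 3.1→5
Rank sum = 8 + 5 + 1 + 2 + 5 = 21

21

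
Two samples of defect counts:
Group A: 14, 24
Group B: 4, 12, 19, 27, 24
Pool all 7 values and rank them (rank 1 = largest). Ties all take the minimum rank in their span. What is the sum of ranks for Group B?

20

Sorted (descending): 27, 24, 24, 19, 14, 12, 4
The 2 values of 24 occupy positions 2–3 → each gets rank 2.
Group B values → pooled ranks: 4→7, 12→6, 19→4, 27→1, 24→2
Rank sum = 7 + 6 + 4 + 1 + 2 = 20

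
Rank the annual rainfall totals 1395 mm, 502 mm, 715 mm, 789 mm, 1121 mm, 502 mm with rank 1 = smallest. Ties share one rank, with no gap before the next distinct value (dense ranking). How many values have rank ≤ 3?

Sorted (ascending): 502, 502, 715, 789, 1121, 1395
The 2 values of 502 share dense rank 1.
Remaining distinct values take the next consecutive integers.
Ranks ≤ 3: {1, 1, 2, 3} → 4 values.

4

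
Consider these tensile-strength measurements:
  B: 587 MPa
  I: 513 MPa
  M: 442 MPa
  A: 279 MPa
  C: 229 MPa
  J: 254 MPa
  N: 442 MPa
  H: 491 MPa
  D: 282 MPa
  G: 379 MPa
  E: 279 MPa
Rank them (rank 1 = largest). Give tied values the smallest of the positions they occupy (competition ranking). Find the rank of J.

Sorted (descending): 587, 513, 491, 442, 442, 379, 282, 279, 279, 254, 229
The 2 values of 442 occupy positions 4–5 → each gets rank 4.
The 2 values of 279 occupy positions 8–9 → each gets rank 8.
J has value 254 MPa → rank 10.

10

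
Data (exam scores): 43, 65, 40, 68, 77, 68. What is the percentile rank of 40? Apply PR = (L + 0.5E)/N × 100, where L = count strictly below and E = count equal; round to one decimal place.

8.3

N = 6.
Strictly below 40: 0. Equal to 40: 1.
PR = (0 + 0.5·1)/6 × 100 = 8.3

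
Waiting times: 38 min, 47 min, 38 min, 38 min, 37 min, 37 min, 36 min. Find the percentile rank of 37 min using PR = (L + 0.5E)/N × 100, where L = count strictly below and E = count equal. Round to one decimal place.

28.6

N = 7.
Strictly below 37: 1. Equal to 37: 2.
PR = (1 + 0.5·2)/7 × 100 = 28.6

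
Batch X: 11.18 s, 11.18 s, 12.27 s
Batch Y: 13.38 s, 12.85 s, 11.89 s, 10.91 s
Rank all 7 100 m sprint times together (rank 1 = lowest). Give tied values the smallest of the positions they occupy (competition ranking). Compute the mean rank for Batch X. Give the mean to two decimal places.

3.00

Sorted (ascending): 10.91, 11.18, 11.18, 11.89, 12.27, 12.85, 13.38
The 2 values of 11.18 occupy positions 2–3 → each gets rank 2.
Batch X values → pooled ranks: 11.18→2, 11.18→2, 12.27→5
Mean rank = (2 + 2 + 5) / 3 = 3.00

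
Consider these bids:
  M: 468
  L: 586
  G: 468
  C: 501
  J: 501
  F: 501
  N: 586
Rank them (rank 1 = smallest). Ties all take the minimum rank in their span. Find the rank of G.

Sorted (ascending): 468, 468, 501, 501, 501, 586, 586
The 2 values of 468 occupy positions 1–2 → each gets rank 1.
The 3 values of 501 occupy positions 3–5 → each gets rank 3.
The 2 values of 586 occupy positions 6–7 → each gets rank 6.
G has value 468 → rank 1.

1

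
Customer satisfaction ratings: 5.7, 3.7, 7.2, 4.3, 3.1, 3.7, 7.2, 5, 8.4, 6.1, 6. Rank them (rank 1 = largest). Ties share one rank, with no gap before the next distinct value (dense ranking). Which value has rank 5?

5.7

Sorted (descending): 8.4, 7.2, 7.2, 6.1, 6, 5.7, 5, 4.3, 3.7, 3.7, 3.1
The 2 values of 7.2 share dense rank 2.
The 2 values of 3.7 share dense rank 8.
Remaining distinct values take the next consecutive integers.
Rank 5 → value 5.7.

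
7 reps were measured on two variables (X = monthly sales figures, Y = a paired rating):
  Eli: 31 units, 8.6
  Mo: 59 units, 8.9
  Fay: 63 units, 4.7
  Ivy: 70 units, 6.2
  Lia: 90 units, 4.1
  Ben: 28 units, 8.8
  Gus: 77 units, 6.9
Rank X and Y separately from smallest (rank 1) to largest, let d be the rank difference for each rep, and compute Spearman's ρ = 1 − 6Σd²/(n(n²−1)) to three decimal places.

-0.750

Ranks of variable 1: 2, 3, 4, 5, 7, 1, 6
Ranks of variable 2: 5, 7, 2, 3, 1, 6, 4
d = r₁ − r₂: -3, -4, 2, 2, 6, -5, 2
d²: 9, 16, 4, 4, 36, 25, 4; Σd² = 98
ρ = 1 − 6·98/(7·48) = 1 − 588/336 = -0.750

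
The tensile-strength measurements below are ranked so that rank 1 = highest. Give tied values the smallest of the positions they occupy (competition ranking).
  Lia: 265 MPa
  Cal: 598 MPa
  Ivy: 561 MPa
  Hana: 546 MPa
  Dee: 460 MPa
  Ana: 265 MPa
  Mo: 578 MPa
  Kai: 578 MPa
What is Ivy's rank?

Sorted (descending): 598, 578, 578, 561, 546, 460, 265, 265
The 2 values of 578 occupy positions 2–3 → each gets rank 2.
The 2 values of 265 occupy positions 7–8 → each gets rank 7.
Ivy has value 561 MPa → rank 4.

4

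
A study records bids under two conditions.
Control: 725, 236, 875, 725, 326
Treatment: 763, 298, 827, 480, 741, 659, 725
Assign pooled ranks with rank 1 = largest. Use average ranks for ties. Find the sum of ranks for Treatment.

Sorted (descending): 875, 827, 763, 741, 725, 725, 725, 659, 480, 326, 298, 236
The 3 values of 725 occupy positions 5–7 → average rank 6.
Treatment values → pooled ranks: 763→3, 298→11, 827→2, 480→9, 741→4, 659→8, 725→6
Rank sum = 3 + 11 + 2 + 9 + 4 + 8 + 6 = 43

43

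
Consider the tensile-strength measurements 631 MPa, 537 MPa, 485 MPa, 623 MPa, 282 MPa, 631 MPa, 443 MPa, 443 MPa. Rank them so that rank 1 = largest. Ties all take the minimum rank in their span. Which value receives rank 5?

Sorted (descending): 631, 631, 623, 537, 485, 443, 443, 282
The 2 values of 631 occupy positions 1–2 → each gets rank 1.
The 2 values of 443 occupy positions 6–7 → each gets rank 6.
Rank 5 → value 485.

485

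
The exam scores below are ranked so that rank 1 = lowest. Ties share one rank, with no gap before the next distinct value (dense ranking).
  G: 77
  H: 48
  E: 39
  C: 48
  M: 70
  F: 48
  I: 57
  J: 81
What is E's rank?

1

Sorted (ascending): 39, 48, 48, 48, 57, 70, 77, 81
The 3 values of 48 share dense rank 2.
Remaining distinct values take the next consecutive integers.
E has value 39 → rank 1.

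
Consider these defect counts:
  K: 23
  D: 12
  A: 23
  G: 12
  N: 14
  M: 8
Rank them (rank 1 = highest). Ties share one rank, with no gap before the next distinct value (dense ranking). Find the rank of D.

3

Sorted (descending): 23, 23, 14, 12, 12, 8
The 2 values of 23 share dense rank 1.
The 2 values of 12 share dense rank 3.
Remaining distinct values take the next consecutive integers.
D has value 12 → rank 3.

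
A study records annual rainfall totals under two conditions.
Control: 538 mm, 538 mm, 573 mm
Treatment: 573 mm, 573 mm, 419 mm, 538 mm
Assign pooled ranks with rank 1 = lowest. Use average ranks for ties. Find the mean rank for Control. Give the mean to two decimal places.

4.00

Sorted (ascending): 419, 538, 538, 538, 573, 573, 573
The 3 values of 538 occupy positions 2–4 → average rank 3.
The 3 values of 573 occupy positions 5–7 → average rank 6.
Control values → pooled ranks: 538→3, 538→3, 573→6
Mean rank = (3 + 3 + 6) / 3 = 4.00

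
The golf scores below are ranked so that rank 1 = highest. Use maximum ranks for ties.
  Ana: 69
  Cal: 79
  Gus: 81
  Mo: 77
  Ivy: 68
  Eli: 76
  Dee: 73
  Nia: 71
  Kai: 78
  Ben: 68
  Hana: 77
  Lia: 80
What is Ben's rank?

Sorted (descending): 81, 80, 79, 78, 77, 77, 76, 73, 71, 69, 68, 68
The 2 values of 77 occupy positions 5–6 → each gets rank 6.
The 2 values of 68 occupy positions 11–12 → each gets rank 12.
Ben has value 68 → rank 12.

12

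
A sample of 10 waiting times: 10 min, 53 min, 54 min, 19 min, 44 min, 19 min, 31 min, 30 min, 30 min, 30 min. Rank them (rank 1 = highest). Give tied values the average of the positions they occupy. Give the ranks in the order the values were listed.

10, 2, 1, 8.5, 3, 8.5, 4, 6, 6, 6

Sorted (descending): 54, 53, 44, 31, 30, 30, 30, 19, 19, 10
The 3 values of 30 occupy positions 5–7 → average rank 6.
The 2 values of 19 occupy positions 8–9 → average rank (8+9)/2 = 8.5.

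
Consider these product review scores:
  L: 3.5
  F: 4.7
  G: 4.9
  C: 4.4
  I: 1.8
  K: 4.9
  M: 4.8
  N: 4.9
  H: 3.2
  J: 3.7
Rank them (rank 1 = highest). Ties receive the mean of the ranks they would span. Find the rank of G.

Sorted (descending): 4.9, 4.9, 4.9, 4.8, 4.7, 4.4, 3.7, 3.5, 3.2, 1.8
The 3 values of 4.9 occupy positions 1–3 → average rank 2.
G has value 4.9 → rank 2.

2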